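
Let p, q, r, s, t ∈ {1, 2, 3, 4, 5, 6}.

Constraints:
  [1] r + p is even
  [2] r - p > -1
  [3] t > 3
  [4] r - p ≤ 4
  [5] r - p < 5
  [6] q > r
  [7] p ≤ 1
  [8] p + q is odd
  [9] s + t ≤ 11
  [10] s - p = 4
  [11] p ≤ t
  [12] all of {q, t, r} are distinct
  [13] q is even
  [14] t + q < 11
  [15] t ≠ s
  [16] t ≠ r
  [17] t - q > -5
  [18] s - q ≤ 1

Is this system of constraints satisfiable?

Satisfiable

Try p = 1, q = 6, r = 3, s = 5, t = 4.
Check constraint 2: r - p = 2; constraint 4: r - p = 2; constraint 5: r - p = 2. The remaining constraints are straightforward to verify.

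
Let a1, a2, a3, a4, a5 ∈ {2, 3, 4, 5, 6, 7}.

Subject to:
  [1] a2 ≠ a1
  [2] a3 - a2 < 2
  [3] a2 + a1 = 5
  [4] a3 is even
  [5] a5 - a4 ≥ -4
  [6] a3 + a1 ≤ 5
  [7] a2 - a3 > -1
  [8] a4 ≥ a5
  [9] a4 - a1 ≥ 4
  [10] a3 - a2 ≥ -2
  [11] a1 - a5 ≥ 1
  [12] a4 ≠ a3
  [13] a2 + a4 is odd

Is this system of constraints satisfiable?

Constraints 5, 9, and 11 give a4 − a1 ≥ 4, a1 − a5 ≥ 1, a5 − a4 ≥ -4.
Adding all 3 inequalities: the left sides telescope to 0, and the right sides sum to 4 + 1 + (-4) = 1. So 0 ≥ 1, which is false.

Unsatisfiable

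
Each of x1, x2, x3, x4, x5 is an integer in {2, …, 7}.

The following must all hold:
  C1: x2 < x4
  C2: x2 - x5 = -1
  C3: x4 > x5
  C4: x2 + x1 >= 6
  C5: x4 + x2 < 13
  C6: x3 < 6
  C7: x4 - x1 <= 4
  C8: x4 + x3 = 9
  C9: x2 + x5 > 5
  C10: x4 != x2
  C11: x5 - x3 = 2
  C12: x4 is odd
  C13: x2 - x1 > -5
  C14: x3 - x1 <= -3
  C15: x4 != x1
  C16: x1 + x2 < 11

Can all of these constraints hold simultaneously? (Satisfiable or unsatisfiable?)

Satisfiable

Setting (x1, x2, x3, x4, x5) = (6, 3, 2, 7, 4) satisfies everything: constraint 2: x2 - x5 = -1; constraint 4: x2 + x1 = 9; constraint 5: x4 + x2 = 10, and the others follow.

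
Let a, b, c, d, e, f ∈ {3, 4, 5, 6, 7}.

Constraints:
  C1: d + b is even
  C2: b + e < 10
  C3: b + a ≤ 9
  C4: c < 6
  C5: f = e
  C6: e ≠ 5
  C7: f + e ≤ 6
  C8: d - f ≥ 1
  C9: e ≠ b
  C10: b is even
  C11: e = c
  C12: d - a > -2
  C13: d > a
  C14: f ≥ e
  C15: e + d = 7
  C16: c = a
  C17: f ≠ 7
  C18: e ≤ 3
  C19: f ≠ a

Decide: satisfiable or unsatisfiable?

From constraints 5, 11, and 16, f = e = c = a, so f = a. But constraint 19 says f ≠ a. Contradiction.

Unsatisfiable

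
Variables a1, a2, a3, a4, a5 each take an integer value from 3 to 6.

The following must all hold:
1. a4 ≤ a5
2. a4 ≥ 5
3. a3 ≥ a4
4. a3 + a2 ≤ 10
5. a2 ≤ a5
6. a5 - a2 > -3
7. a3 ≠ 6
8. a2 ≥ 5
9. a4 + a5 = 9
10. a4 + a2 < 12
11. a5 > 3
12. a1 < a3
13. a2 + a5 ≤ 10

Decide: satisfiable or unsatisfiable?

Unsatisfiable

From constraint 2: a4 ≥ 5. From constraints 5 and 8: a5 ≥ a2 ≥ 5. Hence a4 + a5 ≥ 10. But constraint 9 requires a4 + a5 = 9, and 9 < 10. Contradiction.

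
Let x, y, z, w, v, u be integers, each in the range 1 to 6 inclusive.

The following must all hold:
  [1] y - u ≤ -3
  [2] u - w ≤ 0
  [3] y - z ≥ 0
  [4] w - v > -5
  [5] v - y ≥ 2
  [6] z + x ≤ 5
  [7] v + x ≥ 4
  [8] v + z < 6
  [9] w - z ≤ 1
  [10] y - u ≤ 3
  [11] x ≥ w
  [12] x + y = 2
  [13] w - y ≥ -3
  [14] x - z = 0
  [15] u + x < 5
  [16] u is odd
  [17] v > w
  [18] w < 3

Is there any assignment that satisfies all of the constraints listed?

Constraints 1, 2, 3, and 9 give z − w ≥ -1, w − u ≥ 0, u − y ≥ 3, y − z ≥ 0.
Adding all 4 inequalities: the left sides telescope to 0, and the right sides sum to (-1) + 0 + 3 + 0 = 2. So 0 ≥ 2, which is false.

Unsatisfiable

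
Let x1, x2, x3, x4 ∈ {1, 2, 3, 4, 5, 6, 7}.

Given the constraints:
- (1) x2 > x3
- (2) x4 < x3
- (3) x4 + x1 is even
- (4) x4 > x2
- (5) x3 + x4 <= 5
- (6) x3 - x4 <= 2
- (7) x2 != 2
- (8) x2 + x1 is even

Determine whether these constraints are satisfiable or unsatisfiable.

Constraints 1, 2, and 4 give x4 < x3, x3 < x2, x2 < x4. Chaining: x4 < x3 < x2 < x4, which forces x4 < x4 — impossible.

Unsatisfiable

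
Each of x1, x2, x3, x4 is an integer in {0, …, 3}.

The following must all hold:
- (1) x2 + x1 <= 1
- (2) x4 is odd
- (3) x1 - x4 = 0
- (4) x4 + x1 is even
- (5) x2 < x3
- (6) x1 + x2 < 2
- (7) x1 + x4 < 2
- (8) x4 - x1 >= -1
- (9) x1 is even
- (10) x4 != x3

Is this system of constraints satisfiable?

Constraint 2 makes x4 odd and constraint 9 makes x1 even, so x4 + x1 must be odd. Constraint 4 says x4 + x1 is even — contradiction.

Unsatisfiable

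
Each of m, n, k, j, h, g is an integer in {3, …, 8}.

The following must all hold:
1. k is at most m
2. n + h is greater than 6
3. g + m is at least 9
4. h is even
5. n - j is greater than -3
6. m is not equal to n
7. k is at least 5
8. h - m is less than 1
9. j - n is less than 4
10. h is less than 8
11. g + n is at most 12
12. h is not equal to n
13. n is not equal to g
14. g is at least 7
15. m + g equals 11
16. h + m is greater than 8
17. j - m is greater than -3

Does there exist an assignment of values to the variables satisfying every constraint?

Unsatisfiable

From constraints 1 and 7: m ≥ k ≥ 5. From constraint 14: g ≥ 7. Hence m + g ≥ 12. But constraint 15 requires m + g = 11, and 11 < 12. Contradiction.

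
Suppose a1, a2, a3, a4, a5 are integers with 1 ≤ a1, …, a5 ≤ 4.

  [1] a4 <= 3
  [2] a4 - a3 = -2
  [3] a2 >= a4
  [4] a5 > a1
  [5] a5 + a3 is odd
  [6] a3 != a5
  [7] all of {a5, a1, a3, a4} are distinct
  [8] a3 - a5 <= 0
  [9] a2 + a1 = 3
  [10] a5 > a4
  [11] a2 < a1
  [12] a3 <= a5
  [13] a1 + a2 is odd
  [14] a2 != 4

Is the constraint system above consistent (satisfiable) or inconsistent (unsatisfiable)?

One satisfying assignment is a1 = 2, a2 = 1, a3 = 3, a4 = 1, a5 = 4.
For the less obvious constraints — constraint 2: a4 - a3 = -2; constraint 8: a3 - a5 = -1; constraint 9: a2 + a1 = 3 — and the others hold by inspection.

Satisfiable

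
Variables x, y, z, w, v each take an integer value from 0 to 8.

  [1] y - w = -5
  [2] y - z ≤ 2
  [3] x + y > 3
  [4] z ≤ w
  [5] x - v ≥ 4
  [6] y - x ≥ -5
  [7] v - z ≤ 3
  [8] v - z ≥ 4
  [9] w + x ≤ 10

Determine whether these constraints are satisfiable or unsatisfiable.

Unsatisfiable

Constraints 2, 5, 6, and 8 give v − z ≥ 4, z − y ≥ -2, y − x ≥ -5, x − v ≥ 4.
Adding all 4 inequalities: the left sides telescope to 0, and the right sides sum to 4 + (-2) + (-5) + 4 = 1. So 0 ≥ 1, which is false.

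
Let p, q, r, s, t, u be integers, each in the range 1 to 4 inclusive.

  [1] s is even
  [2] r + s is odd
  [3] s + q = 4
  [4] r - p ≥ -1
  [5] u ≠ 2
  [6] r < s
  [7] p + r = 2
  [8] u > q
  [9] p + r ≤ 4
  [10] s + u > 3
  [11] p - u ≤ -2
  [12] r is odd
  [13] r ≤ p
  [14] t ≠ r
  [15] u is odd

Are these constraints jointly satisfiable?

The assignment p = 1, q = 2, r = 1, s = 2, t = 4, u = 3 works:
  constraint 3 holds since s + q = 4.
  constraint 4 holds since r - p = 0.
  constraint 7 holds since p + r = 2.
The rest check out directly.

Satisfiable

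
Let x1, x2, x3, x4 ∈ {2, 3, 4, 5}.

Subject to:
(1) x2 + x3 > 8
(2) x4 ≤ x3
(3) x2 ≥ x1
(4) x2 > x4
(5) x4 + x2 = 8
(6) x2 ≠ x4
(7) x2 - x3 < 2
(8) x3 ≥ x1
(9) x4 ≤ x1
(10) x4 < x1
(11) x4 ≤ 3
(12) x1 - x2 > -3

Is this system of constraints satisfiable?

Satisfiable

One satisfying assignment is x1 = 5, x2 = 5, x3 = 5, x4 = 3.
For the less obvious constraints — constraint 1: x2 + x3 = 10; constraint 5: x4 + x2 = 8 — and the others hold by inspection.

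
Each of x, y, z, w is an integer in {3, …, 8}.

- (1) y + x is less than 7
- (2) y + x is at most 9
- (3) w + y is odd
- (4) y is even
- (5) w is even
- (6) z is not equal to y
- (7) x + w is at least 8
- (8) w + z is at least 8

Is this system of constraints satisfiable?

Constraint 5 makes w even and constraint 4 makes y even, so w + y must be even. Constraint 3 says w + y is odd — contradiction.

Unsatisfiable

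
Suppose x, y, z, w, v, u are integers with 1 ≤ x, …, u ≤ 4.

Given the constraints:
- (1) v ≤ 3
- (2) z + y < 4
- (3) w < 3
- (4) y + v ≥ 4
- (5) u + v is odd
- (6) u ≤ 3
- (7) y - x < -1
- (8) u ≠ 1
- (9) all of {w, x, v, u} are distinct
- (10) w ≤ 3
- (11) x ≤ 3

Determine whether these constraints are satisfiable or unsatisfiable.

Constraints 1, 6, 10, and 11 confine each of w, x, v, u to the 3 values {1, …, 3} (the domain already gives each ≥ 1).
Constraint 9 requires all 4 of them to be distinct, but only 3 values are available — impossible by the pigeonhole principle.

Unsatisfiable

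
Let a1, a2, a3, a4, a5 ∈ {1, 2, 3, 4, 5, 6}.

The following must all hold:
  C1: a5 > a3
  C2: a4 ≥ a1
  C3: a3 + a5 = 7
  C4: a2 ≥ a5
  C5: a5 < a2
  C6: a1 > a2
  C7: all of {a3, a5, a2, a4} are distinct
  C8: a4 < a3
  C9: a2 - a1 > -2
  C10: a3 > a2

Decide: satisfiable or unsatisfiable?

Unsatisfiable

Constraints 1, 2, 5, 6, and 8 give a5 < a2, a2 < a1, a1 ≤ a4, a4 < a3, a3 < a5. Chaining: a5 < a2 < a1 ≤ a4 < a3 < a5, which forces a5 < a5 — impossible.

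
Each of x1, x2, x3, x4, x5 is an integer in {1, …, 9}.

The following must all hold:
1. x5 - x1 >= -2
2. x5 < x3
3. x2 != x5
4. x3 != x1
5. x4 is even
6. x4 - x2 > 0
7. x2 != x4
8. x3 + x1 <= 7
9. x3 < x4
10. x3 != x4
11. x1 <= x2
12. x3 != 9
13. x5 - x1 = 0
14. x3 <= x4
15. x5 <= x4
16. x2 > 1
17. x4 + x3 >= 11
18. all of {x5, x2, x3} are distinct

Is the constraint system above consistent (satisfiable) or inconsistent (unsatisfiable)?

Setting (x1, x2, x3, x4, x5) = (1, 6, 5, 8, 1) satisfies everything: constraint 1: x5 - x1 = 0; constraint 6: x4 - x2 = 2; constraint 8: x3 + x1 = 6, and the others follow.

Satisfiable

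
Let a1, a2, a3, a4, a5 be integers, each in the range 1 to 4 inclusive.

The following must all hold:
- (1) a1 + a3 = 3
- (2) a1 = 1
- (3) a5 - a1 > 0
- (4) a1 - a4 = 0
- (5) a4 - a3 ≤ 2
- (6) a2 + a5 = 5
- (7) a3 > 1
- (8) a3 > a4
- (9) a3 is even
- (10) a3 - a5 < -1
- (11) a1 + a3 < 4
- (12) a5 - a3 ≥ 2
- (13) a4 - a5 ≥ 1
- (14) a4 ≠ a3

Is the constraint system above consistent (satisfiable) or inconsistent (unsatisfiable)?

Constraints 5, 12, and 13 give a4 − a5 ≥ 1, a5 − a3 ≥ 2, a3 − a4 ≥ -2.
Adding all 3 inequalities: the left sides telescope to 0, and the right sides sum to 1 + 2 + (-2) = 1. So 0 ≥ 1, which is false.

Unsatisfiable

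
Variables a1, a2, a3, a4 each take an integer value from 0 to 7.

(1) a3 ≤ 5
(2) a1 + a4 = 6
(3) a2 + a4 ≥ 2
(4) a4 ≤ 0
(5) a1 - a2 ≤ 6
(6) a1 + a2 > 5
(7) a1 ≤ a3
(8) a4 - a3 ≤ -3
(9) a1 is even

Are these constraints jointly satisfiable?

From constraints 1 and 7: a1 ≤ a3 ≤ 5. From constraint 4: a4 ≤ 0. Hence a1 + a4 ≤ 5. But constraint 2 requires a1 + a4 = 6, and 6 > 5. Contradiction.

Unsatisfiable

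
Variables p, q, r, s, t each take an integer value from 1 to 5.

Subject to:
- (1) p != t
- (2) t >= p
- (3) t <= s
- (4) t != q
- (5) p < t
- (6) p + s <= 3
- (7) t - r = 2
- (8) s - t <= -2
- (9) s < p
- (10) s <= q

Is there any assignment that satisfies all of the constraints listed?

Constraints 3, 5, and 9 give t ≤ s, s < p, p < t. Chaining: t ≤ s < p < t, which forces t < t — impossible.

Unsatisfiable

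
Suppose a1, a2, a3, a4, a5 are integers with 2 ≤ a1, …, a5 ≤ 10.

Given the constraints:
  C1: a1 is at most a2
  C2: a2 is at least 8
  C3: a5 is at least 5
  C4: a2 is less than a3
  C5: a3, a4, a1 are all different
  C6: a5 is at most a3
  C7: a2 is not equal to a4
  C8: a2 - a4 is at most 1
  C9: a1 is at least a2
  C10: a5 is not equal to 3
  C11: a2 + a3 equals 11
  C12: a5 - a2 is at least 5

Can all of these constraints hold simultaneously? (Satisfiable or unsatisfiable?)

Unsatisfiable

From constraint 2: a2 ≥ 8. From constraints 3 and 6: a3 ≥ a5 ≥ 5. Hence a2 + a3 ≥ 13. But constraint 11 requires a2 + a3 = 11, and 11 < 13. Contradiction.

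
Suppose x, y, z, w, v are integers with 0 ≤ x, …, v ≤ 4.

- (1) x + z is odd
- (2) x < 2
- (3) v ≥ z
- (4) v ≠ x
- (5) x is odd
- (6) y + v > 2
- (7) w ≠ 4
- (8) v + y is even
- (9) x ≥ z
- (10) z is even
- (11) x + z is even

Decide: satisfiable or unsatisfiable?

Unsatisfiable

Constraint 5 makes x odd and constraint 10 makes z even, so x + z must be odd. Constraint 11 says x + z is even — contradiction.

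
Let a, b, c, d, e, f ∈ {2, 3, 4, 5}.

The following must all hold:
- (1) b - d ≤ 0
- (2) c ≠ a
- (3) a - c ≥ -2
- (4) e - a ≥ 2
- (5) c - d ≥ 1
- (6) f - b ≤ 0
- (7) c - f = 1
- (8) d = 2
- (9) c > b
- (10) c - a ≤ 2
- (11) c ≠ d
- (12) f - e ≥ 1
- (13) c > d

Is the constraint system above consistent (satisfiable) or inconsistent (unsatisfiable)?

Constraints 1, 3, 4, 5, 6, and 12 give f − e ≥ 1, e − a ≥ 2, a − c ≥ -2, c − d ≥ 1, d − b ≥ 0, b − f ≥ 0.
Adding all 6 inequalities: the left sides telescope to 0, and the right sides sum to 1 + 2 + (-2) + 1 + 0 + 0 = 2. So 0 ≥ 2, which is false.

Unsatisfiable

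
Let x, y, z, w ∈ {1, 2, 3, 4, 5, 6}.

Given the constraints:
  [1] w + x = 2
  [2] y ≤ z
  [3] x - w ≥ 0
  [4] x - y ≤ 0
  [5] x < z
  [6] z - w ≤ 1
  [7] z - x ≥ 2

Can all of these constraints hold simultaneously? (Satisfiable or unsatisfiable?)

Unsatisfiable

Constraints 3, 6, and 7 give z − x ≥ 2, x − w ≥ 0, w − z ≥ -1.
Adding all 3 inequalities: the left sides telescope to 0, and the right sides sum to 2 + 0 + (-1) = 1. So 0 ≥ 1, which is false.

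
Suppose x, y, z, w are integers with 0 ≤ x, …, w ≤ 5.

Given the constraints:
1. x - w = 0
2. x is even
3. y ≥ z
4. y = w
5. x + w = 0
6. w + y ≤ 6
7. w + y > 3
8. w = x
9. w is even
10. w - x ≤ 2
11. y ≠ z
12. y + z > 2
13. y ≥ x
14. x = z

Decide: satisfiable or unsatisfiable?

Unsatisfiable

From constraints 4, 8, and 14, y = w = x = z, so y = z. But constraint 11 says y ≠ z. Contradiction.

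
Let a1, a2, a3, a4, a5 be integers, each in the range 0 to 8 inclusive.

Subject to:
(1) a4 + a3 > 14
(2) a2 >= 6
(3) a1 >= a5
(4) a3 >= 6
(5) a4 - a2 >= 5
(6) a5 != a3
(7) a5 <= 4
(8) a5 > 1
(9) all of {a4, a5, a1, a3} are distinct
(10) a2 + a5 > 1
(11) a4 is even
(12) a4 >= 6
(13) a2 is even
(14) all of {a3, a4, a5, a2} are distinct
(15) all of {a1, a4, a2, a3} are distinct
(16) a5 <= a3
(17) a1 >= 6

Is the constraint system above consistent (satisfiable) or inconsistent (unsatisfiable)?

Unsatisfiable

Constraints 2, 4, 12, and 17 confine each of a1, a4, a2, a3 to the 3 values {6, …, 8} (the domain already gives each ≤ 8).
Constraint 15 requires all 4 of them to be distinct, but only 3 values are available — impossible by the pigeonhole principle.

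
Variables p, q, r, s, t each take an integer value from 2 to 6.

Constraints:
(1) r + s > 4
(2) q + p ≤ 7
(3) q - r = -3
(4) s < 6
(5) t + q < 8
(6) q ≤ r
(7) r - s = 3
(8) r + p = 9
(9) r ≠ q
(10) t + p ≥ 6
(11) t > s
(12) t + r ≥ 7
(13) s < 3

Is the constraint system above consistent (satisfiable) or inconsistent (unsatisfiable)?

One satisfying assignment is p = 4, q = 2, r = 5, s = 2, t = 4.
For the less obvious constraints — constraint 1: r + s = 7; constraint 2: q + p = 6; constraint 3: q - r = -3 — and the others hold by inspection.

Satisfiable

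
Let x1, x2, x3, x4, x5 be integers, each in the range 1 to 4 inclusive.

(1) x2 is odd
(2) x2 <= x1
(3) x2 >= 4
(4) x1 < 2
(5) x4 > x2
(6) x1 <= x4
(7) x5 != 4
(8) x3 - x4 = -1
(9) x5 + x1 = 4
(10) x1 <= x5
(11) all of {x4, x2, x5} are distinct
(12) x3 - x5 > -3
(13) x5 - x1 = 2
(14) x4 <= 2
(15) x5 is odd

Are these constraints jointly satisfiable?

Unsatisfiable

From constraints 2 and 3: x1 ≥ x2 and x2 ≥ 4, so x1 ≥ 4. From constraints 6 and 14: x1 ≤ x4 and x4 ≤ 2, so x1 ≤ 2. But 2 < 4, so no value of x1 works.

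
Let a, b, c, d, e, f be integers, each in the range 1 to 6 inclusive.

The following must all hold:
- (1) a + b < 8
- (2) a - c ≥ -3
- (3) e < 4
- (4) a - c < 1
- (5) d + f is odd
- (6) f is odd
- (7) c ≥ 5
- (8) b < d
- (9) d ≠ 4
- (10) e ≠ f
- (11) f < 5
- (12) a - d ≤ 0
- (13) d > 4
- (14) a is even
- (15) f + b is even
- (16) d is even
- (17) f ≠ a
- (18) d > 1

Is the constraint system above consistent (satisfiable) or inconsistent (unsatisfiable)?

Setting (a, b, c, d, e, f) = (4, 3, 6, 6, 3, 1) satisfies everything: constraint 1: a + b = 7; constraint 2: a - c = -2; constraint 4: a - c = -2, and the others follow.

Satisfiable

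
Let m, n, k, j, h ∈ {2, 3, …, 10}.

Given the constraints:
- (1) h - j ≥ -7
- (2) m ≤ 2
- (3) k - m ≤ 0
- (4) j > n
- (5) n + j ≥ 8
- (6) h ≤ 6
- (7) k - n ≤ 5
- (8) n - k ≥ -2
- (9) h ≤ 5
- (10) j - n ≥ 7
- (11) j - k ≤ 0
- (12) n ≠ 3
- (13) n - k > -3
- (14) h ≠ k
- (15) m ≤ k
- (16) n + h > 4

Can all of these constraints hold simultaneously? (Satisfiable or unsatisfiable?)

Unsatisfiable

Constraints 7, 10, and 11 give k − j ≥ 0, j − n ≥ 7, n − k ≥ -5.
Adding all 3 inequalities: the left sides telescope to 0, and the right sides sum to 0 + 7 + (-5) = 2. So 0 ≥ 2, which is false.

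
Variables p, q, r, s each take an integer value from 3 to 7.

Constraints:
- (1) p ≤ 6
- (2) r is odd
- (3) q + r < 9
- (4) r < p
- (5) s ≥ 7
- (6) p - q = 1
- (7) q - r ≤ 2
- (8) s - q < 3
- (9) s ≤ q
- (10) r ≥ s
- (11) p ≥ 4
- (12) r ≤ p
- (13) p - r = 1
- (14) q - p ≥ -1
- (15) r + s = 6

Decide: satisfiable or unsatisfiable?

Unsatisfiable

From constraints 5 and 10: r ≥ s and s ≥ 7, so r ≥ 7. From constraints 1 and 12: r ≤ p and p ≤ 6, so r ≤ 6. But 6 < 7, so no value of r works.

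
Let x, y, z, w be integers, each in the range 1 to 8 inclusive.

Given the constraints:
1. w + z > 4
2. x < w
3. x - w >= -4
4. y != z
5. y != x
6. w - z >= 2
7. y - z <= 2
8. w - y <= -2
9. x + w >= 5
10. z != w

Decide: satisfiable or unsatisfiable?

Unsatisfiable

Constraints 6, 7, and 8 give w − z ≥ 2, z − y ≥ -2, y − w ≥ 2.
Adding all 3 inequalities: the left sides telescope to 0, and the right sides sum to 2 + (-2) + 2 = 2. So 0 ≥ 2, which is false.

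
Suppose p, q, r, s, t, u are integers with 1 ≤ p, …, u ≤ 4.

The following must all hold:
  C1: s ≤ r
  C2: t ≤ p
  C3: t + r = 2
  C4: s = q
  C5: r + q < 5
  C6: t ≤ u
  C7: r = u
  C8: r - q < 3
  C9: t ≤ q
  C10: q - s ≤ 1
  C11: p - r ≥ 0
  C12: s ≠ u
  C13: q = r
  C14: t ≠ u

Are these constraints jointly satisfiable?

Unsatisfiable

From constraints 4, 7, and 13, s = q = r = u, so s = u. But constraint 12 says s ≠ u. Contradiction.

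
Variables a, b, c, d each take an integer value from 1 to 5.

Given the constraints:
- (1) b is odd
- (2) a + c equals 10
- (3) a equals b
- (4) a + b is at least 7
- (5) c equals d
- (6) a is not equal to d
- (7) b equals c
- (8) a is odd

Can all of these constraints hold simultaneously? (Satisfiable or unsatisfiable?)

Unsatisfiable

From constraints 3, 5, and 7, a = b = c = d, so a = d. But constraint 6 says a ≠ d. Contradiction.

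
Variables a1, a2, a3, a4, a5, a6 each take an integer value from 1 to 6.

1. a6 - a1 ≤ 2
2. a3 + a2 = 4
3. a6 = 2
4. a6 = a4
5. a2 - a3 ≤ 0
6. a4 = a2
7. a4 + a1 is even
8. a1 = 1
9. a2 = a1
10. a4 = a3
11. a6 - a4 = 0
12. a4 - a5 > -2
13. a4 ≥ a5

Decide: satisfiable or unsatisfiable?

Constraint 3 fixes a6 = 2 and constraint 8 fixes a1 = 1. Constraints 4, 6, and 9 give a6 = a4 = a2 = a1, so a6 = a1. But 2 ≠ 1 — contradiction.

Unsatisfiable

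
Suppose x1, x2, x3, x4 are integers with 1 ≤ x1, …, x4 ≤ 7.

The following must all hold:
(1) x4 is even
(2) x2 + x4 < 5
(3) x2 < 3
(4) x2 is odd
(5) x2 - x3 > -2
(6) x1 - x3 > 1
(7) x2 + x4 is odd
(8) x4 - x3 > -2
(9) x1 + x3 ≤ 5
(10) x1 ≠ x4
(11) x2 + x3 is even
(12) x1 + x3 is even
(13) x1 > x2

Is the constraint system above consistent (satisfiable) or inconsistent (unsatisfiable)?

Try x1 = 3, x2 = 1, x3 = 1, x4 = 2.
Check constraint 2: x2 + x4 = 3; constraint 5: x2 - x3 = 0; constraint 6: x1 - x3 = 2. The remaining constraints are straightforward to verify.

Satisfiable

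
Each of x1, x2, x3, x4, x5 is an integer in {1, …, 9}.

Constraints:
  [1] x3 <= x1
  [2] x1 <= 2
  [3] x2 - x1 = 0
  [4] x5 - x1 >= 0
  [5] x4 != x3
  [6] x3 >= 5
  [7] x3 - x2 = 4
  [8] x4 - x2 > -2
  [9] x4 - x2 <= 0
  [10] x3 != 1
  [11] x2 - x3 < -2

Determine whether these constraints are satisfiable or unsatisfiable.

Unsatisfiable

From constraint 6: x3 ≥ 5. From constraints 1 and 2: x3 ≤ x1 and x1 ≤ 2, so x3 ≤ 2. But 2 < 5, so no value of x3 works.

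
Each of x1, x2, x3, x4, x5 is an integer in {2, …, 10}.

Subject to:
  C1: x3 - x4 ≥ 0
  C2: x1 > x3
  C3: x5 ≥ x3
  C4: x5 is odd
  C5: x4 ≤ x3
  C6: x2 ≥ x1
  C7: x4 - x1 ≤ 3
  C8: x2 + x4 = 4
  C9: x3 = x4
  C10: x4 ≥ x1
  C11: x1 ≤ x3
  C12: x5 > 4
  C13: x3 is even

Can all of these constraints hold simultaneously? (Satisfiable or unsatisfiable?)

Unsatisfiable

Constraints 2, 5, and 10 give x4 ≤ x3, x3 < x1, x1 ≤ x4. Chaining: x4 ≤ x3 < x1 ≤ x4, which forces x4 < x4 — impossible.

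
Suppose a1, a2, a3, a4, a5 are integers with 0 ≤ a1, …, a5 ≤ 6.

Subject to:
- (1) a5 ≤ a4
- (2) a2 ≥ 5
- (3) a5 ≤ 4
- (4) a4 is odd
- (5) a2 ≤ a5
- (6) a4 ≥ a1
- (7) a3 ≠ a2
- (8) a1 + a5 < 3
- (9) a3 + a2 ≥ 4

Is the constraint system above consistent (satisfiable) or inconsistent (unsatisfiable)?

Unsatisfiable

From constraint 2: a2 ≥ 5. From constraints 3 and 5: a2 ≤ a5 and a5 ≤ 4, so a2 ≤ 4. But 4 < 5, so no value of a2 works.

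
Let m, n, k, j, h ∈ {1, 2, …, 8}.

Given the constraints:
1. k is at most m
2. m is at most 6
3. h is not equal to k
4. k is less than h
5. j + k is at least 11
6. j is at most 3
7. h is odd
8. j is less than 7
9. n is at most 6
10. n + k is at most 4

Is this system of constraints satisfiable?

Unsatisfiable

From constraint 6: j ≤ 3. From constraints 1 and 2: k ≤ m ≤ 6. Hence j + k ≤ 9. But constraint 5 requires j + k ≥ 11, and 11 > 9. Contradiction.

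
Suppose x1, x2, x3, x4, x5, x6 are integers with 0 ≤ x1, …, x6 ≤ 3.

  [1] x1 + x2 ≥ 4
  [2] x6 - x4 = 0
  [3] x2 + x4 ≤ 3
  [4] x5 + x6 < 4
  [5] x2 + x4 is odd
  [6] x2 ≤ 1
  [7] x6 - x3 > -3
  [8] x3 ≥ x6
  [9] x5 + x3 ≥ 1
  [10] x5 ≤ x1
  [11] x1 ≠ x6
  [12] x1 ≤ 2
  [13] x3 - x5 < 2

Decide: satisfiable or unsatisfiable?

From constraint 12: x1 ≤ 2. From constraint 6: x2 ≤ 1. Hence x1 + x2 ≤ 3. But constraint 1 requires x1 + x2 ≥ 4, and 4 > 3. Contradiction.

Unsatisfiable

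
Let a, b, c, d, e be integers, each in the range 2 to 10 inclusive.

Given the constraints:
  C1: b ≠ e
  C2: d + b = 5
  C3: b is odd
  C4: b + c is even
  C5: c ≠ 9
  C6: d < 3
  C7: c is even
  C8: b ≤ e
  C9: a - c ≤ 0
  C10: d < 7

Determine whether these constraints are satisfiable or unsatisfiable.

Constraint 3 makes b odd and constraint 7 makes c even, so b + c must be odd. Constraint 4 says b + c is even — contradiction.

Unsatisfiable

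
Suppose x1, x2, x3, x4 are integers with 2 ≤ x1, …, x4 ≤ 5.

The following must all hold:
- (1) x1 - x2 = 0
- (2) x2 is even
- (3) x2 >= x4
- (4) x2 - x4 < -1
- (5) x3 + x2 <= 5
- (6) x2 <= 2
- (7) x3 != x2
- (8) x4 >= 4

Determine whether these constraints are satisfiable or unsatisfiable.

Unsatisfiable

From constraint 8: x4 ≥ 4. From constraints 3 and 6: x4 ≤ x2 and x2 ≤ 2, so x4 ≤ 2. But 2 < 4, so no value of x4 works.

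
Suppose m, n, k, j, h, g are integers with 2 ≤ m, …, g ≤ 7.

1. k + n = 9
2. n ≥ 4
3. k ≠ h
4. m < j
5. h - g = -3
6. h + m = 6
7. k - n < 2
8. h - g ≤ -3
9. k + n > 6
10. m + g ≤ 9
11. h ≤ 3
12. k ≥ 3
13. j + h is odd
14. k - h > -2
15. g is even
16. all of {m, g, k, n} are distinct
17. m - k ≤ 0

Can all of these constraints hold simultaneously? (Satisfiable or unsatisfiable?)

The assignment m = 3, n = 5, k = 4, j = 6, h = 3, g = 6 works:
  constraint 1 holds since k + n = 9.
  constraint 5 holds since h - g = -3.
  constraint 6 holds since h + m = 6.
The rest check out directly.

Satisfiable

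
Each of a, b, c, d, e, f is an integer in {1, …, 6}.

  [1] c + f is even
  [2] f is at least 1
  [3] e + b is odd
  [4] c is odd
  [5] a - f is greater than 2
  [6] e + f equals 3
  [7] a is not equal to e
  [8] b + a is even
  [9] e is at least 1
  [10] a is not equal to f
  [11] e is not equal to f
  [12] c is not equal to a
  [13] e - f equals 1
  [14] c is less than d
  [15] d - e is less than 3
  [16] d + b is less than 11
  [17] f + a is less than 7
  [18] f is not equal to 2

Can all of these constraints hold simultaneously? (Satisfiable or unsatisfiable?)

Satisfiable

Take a = 5, b = 5, c = 3, d = 4, e = 2, f = 1. Then constraint 5: a - f = 4; constraint 6: e + f = 3; constraint 13: e - f = 1, and every other listed constraint is also met.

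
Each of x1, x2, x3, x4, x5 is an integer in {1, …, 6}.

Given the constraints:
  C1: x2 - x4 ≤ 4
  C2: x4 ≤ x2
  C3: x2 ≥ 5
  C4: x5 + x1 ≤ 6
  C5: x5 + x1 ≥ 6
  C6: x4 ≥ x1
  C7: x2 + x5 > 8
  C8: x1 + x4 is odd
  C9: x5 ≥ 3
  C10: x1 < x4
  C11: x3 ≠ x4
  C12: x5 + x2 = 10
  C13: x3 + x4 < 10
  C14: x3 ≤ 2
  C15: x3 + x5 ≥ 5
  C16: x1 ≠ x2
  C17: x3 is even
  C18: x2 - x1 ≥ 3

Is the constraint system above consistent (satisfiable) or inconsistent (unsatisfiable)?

The assignment x1 = 2, x2 = 6, x3 = 2, x4 = 5, x5 = 4 works:
  constraint 1 holds since x2 - x4 = 1.
  constraint 4 holds since x5 + x1 = 6.
The rest check out directly.

Satisfiable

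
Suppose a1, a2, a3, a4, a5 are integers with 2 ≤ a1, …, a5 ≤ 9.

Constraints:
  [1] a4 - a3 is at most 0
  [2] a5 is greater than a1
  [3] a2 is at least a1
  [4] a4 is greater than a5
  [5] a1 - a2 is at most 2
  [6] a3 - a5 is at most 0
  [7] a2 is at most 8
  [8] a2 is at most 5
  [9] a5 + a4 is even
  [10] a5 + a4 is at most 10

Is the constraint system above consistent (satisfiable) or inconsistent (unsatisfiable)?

Constraints 1, 4, and 6 give a5 < a4, a4 ≤ a3, a3 ≤ a5. Chaining: a5 < a4 ≤ a3 ≤ a5, which forces a5 < a5 — impossible.

Unsatisfiable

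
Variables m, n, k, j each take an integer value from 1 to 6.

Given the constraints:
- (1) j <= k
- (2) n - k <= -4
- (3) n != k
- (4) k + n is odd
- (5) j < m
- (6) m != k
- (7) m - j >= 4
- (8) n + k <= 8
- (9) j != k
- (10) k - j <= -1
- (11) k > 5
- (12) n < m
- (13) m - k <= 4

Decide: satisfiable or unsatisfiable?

Unsatisfiable

Constraints 7, 10, and 13 give k − m ≥ -4, m − j ≥ 4, j − k ≥ 1.
Adding all 3 inequalities: the left sides telescope to 0, and the right sides sum to (-4) + 4 + 1 = 1. So 0 ≥ 1, which is false.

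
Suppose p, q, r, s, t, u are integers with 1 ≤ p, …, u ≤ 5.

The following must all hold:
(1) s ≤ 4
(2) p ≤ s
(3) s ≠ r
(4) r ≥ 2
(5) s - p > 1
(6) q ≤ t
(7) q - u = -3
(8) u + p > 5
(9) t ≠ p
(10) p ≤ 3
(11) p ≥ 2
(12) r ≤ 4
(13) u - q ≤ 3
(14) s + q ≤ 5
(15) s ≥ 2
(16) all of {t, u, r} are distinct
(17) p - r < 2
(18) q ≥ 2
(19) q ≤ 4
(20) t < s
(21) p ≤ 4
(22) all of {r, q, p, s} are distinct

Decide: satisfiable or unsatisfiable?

Unsatisfiable

Constraints 1, 4, 11, 12, 15, 18, 19, and 21 confine each of r, q, p, s to the 3 values {2, …, 4}.
Constraint 22 requires all 4 of them to be distinct, but only 3 values are available — impossible by the pigeonhole principle.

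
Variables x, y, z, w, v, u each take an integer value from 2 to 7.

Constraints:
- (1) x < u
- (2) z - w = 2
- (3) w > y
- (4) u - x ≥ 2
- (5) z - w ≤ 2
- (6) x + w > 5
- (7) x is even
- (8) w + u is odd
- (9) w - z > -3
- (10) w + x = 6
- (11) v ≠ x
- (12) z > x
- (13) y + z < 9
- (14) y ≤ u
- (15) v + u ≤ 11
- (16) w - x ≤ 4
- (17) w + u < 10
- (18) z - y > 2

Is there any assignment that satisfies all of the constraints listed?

Try x = 2, y = 2, z = 6, w = 4, v = 4, u = 5.
Check constraint 2: z - w = 2; constraint 4: u - x = 3. The remaining constraints are straightforward to verify.

Satisfiable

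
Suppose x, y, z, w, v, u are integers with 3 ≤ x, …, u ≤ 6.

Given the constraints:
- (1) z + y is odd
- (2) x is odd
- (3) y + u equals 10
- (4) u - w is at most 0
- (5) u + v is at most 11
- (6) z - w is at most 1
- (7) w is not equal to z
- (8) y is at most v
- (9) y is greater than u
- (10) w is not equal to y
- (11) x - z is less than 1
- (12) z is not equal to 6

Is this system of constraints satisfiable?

The assignment x = 5, y = 6, z = 5, w = 4, v = 6, u = 4 works:
  constraint 3 holds since y + u = 10.
  constraint 4 holds since u - w = 0.
The rest check out directly.

Satisfiable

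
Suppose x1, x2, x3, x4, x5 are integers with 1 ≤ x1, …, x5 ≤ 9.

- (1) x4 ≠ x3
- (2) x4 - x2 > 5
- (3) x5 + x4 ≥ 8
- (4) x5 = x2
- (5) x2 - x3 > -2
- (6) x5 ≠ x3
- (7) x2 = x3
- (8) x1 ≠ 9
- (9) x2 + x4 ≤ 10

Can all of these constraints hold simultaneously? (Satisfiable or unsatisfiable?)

From constraints 4 and 7, x5 = x2 = x3, so x5 = x3. But constraint 6 says x5 ≠ x3. Contradiction.

Unsatisfiable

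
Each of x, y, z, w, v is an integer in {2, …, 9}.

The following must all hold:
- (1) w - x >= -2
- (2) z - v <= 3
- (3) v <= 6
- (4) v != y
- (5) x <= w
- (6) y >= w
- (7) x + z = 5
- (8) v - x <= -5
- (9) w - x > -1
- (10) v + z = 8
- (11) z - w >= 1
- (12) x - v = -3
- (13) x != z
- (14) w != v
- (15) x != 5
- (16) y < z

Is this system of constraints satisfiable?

Unsatisfiable

Constraints 1, 2, 8, and 11 give z − w ≥ 1, w − x ≥ -2, x − v ≥ 5, v − z ≥ -3.
Adding all 4 inequalities: the left sides telescope to 0, and the right sides sum to 1 + (-2) + 5 + (-3) = 1. So 0 ≥ 1, which is false.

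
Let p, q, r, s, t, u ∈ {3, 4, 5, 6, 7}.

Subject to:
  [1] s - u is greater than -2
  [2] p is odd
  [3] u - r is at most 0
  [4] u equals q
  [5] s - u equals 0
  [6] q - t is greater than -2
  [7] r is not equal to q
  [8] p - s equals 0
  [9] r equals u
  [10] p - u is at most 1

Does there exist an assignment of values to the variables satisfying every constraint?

From constraints 4 and 9, r = u = q, so r = q. But constraint 7 says r ≠ q. Contradiction.

Unsatisfiable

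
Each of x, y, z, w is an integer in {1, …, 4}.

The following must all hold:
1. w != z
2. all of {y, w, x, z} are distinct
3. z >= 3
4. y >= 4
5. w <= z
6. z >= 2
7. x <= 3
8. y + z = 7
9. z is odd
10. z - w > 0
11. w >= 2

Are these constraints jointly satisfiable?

Satisfiable

Try x = 1, y = 4, z = 3, w = 2.
Check constraint 8: y + z = 7; constraint 10: z - w = 1. The remaining constraints are straightforward to verify.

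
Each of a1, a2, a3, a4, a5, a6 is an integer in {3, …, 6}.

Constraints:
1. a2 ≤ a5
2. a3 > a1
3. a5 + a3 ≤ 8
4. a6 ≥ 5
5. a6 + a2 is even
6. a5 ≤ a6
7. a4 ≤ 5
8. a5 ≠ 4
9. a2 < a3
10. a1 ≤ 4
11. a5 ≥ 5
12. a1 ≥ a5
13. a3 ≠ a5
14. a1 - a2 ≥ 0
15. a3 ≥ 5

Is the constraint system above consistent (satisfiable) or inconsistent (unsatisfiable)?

Unsatisfiable

From constraint 11: a5 ≥ 5. From constraint 15: a3 ≥ 5. Hence a5 + a3 ≥ 10. But constraint 3 requires a5 + a3 ≤ 8, and 8 < 10. Contradiction.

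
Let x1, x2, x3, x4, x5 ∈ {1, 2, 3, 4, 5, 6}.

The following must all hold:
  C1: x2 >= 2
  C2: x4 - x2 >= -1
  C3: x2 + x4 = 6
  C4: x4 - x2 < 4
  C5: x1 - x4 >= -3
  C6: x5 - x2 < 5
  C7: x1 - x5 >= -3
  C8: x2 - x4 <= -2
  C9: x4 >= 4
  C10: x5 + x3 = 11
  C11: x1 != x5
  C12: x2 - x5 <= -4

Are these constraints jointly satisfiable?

The assignment x1 = 4, x2 = 2, x3 = 5, x4 = 4, x5 = 6 works:
  constraint 2 holds since x4 - x2 = 2.
  constraint 3 holds since x2 + x4 = 6.
The rest check out directly.

Satisfiable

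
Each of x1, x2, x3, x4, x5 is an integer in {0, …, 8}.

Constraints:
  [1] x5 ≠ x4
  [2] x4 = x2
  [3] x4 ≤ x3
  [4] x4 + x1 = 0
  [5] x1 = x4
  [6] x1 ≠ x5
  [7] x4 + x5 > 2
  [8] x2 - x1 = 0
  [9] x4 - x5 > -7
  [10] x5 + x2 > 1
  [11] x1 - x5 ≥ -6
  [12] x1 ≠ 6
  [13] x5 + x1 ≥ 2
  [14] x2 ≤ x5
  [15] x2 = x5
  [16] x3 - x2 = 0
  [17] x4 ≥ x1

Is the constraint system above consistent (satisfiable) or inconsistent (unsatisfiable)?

From constraints 2, 5, and 15, x1 = x4 = x2 = x5, so x1 = x5. But constraint 6 says x1 ≠ x5. Contradiction.

Unsatisfiable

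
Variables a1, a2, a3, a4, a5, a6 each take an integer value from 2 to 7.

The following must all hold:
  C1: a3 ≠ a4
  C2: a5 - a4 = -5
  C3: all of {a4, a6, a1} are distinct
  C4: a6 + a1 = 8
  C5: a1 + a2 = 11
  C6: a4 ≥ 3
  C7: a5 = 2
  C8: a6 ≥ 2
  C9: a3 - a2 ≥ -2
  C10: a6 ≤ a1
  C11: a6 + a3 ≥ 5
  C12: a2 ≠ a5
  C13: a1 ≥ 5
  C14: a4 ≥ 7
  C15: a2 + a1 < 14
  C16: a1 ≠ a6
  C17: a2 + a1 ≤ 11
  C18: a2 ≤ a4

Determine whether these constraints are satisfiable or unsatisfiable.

Satisfiable

Setting (a1, a2, a3, a4, a5, a6) = (5, 6, 5, 7, 2, 3) satisfies everything: constraint 2: a5 - a4 = -5; constraint 4: a6 + a1 = 8, and the others follow.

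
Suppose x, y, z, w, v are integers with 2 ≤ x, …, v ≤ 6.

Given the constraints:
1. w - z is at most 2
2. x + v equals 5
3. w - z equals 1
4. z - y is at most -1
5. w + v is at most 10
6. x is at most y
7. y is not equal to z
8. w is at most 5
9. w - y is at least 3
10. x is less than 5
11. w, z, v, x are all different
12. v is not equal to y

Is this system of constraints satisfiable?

Unsatisfiable

Constraints 1, 4, and 9 give w − y ≥ 3, y − z ≥ 1, z − w ≥ -2.
Adding all 3 inequalities: the left sides telescope to 0, and the right sides sum to 3 + 1 + (-2) = 2. So 0 ≥ 2, which is false.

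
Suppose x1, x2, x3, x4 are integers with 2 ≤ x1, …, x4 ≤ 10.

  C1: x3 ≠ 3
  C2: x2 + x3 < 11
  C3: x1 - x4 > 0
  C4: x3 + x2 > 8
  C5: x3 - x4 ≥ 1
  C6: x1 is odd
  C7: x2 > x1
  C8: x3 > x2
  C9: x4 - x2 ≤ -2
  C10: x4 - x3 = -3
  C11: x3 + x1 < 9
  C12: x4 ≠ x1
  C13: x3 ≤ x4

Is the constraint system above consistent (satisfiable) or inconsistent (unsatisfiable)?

Unsatisfiable

Constraints 3, 7, 8, and 13 give x4 < x1, x1 < x2, x2 < x3, x3 ≤ x4. Chaining: x4 < x1 < x2 < x3 ≤ x4, which forces x4 < x4 — impossible.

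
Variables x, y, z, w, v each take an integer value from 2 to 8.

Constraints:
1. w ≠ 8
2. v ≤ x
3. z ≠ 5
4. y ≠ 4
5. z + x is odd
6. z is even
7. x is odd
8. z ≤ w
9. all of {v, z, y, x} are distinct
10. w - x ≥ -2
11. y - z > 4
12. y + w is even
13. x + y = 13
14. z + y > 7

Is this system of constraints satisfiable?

Try x = 5, y = 8, z = 2, w = 6, v = 3.
Check constraint 10: w - x = 1; constraint 11: y - z = 6; constraint 13: x + y = 13. The remaining constraints are straightforward to verify.

Satisfiable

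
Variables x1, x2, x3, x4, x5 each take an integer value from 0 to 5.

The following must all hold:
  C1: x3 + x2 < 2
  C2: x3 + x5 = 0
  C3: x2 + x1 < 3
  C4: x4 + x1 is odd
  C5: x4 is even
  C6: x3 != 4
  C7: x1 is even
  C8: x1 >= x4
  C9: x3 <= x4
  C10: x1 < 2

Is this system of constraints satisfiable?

Unsatisfiable

Constraint 5 makes x4 even and constraint 7 makes x1 even, so x4 + x1 must be even. Constraint 4 says x4 + x1 is odd — contradiction.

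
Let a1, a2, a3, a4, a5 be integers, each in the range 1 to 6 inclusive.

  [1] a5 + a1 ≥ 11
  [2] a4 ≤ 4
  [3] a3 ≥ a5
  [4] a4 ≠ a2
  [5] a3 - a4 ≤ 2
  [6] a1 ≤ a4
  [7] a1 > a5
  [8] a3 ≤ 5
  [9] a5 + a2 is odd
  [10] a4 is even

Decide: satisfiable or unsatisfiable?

Unsatisfiable

From constraints 3 and 8: a5 ≤ a3 ≤ 5. From constraints 2 and 6: a1 ≤ a4 ≤ 4. Hence a5 + a1 ≤ 9. But constraint 1 requires a5 + a1 ≥ 11, and 11 > 9. Contradiction.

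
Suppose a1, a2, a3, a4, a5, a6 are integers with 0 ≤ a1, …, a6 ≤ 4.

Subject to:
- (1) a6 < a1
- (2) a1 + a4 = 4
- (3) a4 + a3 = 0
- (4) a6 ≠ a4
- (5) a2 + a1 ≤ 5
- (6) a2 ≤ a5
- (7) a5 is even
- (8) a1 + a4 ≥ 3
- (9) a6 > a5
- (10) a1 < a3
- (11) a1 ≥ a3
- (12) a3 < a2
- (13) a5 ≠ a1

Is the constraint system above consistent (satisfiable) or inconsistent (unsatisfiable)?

Unsatisfiable

Constraints 1, 6, 9, 10, and 12 give a5 < a6, a6 < a1, a1 < a3, a3 < a2, a2 ≤ a5. Chaining: a5 < a6 < a1 < a3 < a2 ≤ a5, which forces a5 < a5 — impossible.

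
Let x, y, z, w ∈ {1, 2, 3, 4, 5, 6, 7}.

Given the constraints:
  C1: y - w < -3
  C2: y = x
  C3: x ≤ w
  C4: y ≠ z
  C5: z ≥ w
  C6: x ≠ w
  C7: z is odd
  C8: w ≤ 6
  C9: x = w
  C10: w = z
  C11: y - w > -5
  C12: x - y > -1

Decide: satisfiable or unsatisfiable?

Unsatisfiable

From constraints 2, 9, and 10, y = x = w = z, so y = z. But constraint 4 says y ≠ z. Contradiction.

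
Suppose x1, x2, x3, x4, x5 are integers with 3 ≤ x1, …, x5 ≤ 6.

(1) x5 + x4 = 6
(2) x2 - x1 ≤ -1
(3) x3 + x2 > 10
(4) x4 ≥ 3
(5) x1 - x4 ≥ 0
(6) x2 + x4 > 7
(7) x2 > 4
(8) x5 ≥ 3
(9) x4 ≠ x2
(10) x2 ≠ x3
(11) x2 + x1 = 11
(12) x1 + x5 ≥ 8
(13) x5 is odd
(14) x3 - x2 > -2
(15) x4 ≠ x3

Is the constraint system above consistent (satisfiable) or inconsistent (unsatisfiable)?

One satisfying assignment is x1 = 6, x2 = 5, x3 = 6, x4 = 3, x5 = 3.
For the less obvious constraints — constraint 1: x5 + x4 = 6; constraint 2: x2 - x1 = -1 — and the others hold by inspection.

Satisfiable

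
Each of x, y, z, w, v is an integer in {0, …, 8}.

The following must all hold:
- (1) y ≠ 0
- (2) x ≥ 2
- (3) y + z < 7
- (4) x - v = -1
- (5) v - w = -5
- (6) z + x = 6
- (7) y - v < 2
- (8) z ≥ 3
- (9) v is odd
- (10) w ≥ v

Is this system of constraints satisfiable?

Take x = 2, y = 2, z = 4, w = 8, v = 3. Then constraint 3: y + z = 6; constraint 4: x - v = -1; constraint 5: v - w = -5, and every other listed constraint is also met.

Satisfiable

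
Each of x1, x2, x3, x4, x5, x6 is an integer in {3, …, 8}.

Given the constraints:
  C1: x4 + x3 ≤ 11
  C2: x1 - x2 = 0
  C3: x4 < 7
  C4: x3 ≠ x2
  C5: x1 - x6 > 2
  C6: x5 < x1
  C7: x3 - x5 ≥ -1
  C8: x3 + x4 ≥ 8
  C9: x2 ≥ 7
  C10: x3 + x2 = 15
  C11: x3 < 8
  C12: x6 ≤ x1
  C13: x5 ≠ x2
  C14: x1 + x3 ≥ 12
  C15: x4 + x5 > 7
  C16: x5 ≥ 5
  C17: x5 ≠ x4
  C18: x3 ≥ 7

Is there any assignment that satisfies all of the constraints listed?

Satisfiable

Take x1 = 8, x2 = 8, x3 = 7, x4 = 4, x5 = 6, x6 = 3. Then constraint 1: x4 + x3 = 11; constraint 2: x1 - x2 = 0; constraint 5: x1 - x6 = 5, and every other listed constraint is also met.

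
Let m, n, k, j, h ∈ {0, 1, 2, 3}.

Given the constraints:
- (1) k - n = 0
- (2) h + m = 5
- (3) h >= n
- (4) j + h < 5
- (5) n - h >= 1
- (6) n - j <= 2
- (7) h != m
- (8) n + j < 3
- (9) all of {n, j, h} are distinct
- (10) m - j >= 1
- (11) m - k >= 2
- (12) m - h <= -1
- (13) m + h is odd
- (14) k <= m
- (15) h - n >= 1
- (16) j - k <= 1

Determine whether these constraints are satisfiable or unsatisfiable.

Constraints 5, 6, 11, 12, and 16 give h − m ≥ 1, m − k ≥ 2, k − j ≥ -1, j − n ≥ -2, n − h ≥ 1.
Adding all 5 inequalities: the left sides telescope to 0, and the right sides sum to 1 + 2 + (-1) + (-2) + 1 = 1. So 0 ≥ 1, which is false.

Unsatisfiable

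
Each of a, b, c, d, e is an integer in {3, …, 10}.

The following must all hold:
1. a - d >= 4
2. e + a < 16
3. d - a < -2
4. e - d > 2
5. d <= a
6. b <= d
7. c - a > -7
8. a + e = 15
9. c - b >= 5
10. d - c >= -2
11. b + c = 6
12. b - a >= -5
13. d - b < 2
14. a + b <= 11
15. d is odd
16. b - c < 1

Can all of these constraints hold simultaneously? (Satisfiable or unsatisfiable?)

Constraints 1, 9, 10, and 12 give a − d ≥ 4, d − c ≥ -2, c − b ≥ 5, b − a ≥ -5.
Adding all 4 inequalities: the left sides telescope to 0, and the right sides sum to 4 + (-2) + 5 + (-5) = 2. So 0 ≥ 2, which is false.

Unsatisfiable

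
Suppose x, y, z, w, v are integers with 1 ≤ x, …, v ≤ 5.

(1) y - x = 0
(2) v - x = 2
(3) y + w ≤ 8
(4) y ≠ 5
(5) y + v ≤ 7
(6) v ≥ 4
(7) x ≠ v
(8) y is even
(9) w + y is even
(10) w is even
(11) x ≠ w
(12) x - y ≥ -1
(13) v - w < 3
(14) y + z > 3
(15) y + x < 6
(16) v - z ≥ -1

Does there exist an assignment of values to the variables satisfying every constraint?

Satisfiable

Try x = 2, y = 2, z = 3, w = 4, v = 4.
Check constraint 1: y - x = 0; constraint 2: v - x = 2; constraint 3: y + w = 6. The remaining constraints are straightforward to verify.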